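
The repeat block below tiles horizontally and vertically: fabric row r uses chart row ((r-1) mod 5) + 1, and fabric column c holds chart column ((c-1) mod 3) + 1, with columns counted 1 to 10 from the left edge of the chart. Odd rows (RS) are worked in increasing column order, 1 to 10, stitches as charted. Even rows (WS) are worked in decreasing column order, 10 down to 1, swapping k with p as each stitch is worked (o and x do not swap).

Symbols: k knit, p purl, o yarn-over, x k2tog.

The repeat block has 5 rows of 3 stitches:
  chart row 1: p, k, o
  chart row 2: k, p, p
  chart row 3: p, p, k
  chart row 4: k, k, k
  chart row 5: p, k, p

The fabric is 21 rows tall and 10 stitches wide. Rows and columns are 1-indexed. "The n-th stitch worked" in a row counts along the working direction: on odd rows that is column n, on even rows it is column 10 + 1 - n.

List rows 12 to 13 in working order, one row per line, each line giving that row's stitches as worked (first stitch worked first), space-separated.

Result:
p k k p k k p k k p
p p k p p k p p k p

Derivation:
Row 12: chart row 2, WS - tiled (columns 1-10): k p p k p p k p p k; work from column 10 back to 1 with k<->p swapped.
Row 13: chart row 3, RS - tile across columns 1-10 and work as-is.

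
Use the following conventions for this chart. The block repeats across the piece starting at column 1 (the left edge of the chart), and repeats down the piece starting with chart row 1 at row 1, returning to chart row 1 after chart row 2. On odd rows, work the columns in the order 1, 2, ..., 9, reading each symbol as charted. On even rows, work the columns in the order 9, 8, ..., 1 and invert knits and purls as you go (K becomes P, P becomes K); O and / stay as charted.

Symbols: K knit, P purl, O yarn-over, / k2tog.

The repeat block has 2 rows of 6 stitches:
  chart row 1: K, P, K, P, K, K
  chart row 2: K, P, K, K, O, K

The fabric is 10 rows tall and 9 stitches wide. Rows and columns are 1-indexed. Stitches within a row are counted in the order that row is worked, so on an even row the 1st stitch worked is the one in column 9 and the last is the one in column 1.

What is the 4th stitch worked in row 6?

For row 6: chart row = ((6-1) mod 2) + 1 = 2; this is a WS (even) row.
Chart row 2 tiled across columns 1-9: K P K K O K K P K
WS row: flip the tiled sequence (start at column 9) and apply K<->P; O and / stay.
Row 6 as worked: P K P P O P P K P
Stitch 4 in working order -> P

== STITCH ==
P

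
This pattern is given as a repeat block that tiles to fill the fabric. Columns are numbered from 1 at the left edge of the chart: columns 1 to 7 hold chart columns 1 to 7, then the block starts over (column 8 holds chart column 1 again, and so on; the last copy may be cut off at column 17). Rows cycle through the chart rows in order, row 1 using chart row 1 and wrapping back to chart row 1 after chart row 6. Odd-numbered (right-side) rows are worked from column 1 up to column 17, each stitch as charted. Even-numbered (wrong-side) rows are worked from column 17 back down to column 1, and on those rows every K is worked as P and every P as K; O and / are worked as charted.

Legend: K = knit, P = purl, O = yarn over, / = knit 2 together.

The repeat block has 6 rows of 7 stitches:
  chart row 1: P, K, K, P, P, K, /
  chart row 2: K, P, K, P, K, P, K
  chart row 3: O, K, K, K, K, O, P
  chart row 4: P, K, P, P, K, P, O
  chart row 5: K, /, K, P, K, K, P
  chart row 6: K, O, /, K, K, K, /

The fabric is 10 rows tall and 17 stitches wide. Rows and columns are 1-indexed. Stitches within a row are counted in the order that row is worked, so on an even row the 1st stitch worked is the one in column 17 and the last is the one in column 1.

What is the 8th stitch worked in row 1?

== STITCH ==
P

Derivation:
Row 1: (1-1) mod 6 = 0, so use chart row 1. Odd row -> RS.
Chart row 1 tiled across columns 1-17: P K K P P K / P K K P P K / P K K
RS row: no reversal, no swap; stitch n worked = column n.
Stitch 8 in working order -> P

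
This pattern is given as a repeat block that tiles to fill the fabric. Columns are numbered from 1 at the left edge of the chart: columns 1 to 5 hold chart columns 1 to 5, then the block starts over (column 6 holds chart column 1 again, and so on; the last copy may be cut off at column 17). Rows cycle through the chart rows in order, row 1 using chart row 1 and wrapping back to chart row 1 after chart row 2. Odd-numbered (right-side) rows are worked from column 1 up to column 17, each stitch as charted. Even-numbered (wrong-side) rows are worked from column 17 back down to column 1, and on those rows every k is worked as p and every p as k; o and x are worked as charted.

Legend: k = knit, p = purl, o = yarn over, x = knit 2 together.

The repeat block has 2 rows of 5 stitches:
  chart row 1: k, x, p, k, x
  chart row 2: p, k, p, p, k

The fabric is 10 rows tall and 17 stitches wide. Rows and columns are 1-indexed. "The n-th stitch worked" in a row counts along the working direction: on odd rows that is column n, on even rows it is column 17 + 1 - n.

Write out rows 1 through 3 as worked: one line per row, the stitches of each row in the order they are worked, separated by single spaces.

Row 1: chart row 1, RS - tile across columns 1-17 and work as-is.
Row 2: chart row 2, WS - tiled (columns 1-17): p k p p k p k p p k p k p p k p k; work from column 17 back to 1 with k<->p swapped.
Row 3: chart row 1, RS - tile across columns 1-17 and work as-is.

Result:
k x p k x k x p k x k x p k x k x
p k p k k p k p k k p k p k k p k
k x p k x k x p k x k x p k x k x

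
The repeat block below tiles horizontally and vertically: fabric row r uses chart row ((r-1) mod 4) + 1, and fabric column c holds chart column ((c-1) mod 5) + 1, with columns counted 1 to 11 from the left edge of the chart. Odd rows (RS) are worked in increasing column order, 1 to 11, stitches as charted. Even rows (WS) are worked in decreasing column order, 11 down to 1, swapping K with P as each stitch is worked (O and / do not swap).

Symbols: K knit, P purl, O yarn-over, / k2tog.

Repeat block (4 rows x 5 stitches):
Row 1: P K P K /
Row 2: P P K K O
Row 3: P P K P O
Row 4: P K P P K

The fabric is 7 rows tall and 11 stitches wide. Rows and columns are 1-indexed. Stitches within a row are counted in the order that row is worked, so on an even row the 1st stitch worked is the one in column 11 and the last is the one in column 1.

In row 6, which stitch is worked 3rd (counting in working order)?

For row 6: chart row = ((6-1) mod 4) + 1 = 2; this is a WS (even) row.
Chart row 2 tiled across columns 1-11: P P K K O P P K K O P
WS row: flip the tiled sequence (start at column 11) and apply K<->P; O and / stay.
Row 6 as worked: K O P P K K O P P K K
Stitch 3 in working order -> P

Stitch:
P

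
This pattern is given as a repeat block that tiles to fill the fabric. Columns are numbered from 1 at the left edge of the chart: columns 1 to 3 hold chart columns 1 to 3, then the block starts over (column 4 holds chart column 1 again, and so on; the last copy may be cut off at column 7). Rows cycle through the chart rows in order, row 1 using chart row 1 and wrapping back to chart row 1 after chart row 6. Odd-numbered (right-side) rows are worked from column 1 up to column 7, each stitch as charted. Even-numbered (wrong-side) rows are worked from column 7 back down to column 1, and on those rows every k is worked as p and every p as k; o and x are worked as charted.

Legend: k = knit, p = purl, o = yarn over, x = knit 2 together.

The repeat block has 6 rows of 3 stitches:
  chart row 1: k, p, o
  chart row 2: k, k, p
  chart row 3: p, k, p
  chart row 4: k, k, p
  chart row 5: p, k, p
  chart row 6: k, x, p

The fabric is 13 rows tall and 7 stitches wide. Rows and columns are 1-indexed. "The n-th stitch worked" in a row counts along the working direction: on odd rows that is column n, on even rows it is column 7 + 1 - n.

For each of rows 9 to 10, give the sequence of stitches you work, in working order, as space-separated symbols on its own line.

Row 9: chart row 3, RS - tile across columns 1-7 and work as-is.
Row 10: chart row 4, WS - tiled (columns 1-7): k k p k k p k; work from column 7 back to 1 with k<->p swapped.

Rows as worked:
p k p p k p p
p k p p k p p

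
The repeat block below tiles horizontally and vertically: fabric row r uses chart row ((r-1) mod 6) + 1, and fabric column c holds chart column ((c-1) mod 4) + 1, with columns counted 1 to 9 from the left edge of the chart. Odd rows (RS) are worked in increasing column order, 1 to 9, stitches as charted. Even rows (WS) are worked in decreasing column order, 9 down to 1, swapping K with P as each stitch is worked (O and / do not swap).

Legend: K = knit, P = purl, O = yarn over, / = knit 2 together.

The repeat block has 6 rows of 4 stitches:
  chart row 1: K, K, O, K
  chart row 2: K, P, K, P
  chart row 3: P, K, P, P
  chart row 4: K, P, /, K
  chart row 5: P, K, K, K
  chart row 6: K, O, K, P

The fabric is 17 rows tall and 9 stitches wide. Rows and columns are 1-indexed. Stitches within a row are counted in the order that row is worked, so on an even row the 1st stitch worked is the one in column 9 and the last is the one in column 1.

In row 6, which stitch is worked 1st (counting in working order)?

Row 6: (6-1) mod 6 = 5, so use chart row 6. Even row -> WS.
Chart row 6 tiled across columns 1-9: K O K P K O K P K
WS: work from column 9 back to column 1 (reverse the tiled row), swapping K<->P (O and / unchanged).
Row 6 as worked: P K P O P K P O P
Stitch 1 in working order -> P

== STITCH ==
P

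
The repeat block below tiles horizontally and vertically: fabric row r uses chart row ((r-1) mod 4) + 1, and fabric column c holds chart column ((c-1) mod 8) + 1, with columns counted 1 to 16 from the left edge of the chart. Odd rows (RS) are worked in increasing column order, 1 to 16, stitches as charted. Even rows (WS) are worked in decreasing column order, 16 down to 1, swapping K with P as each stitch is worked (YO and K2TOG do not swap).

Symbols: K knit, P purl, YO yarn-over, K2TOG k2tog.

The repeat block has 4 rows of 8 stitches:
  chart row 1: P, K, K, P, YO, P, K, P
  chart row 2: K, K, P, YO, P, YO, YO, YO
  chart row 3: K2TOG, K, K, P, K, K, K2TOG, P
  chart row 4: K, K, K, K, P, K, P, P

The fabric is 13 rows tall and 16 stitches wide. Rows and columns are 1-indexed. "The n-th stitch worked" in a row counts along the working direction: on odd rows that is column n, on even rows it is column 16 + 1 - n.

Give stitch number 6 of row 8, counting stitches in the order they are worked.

Row 8 uses chart row ((8-1) mod 4)+1 = 4. Row 8 is even, so WS.
Chart row 4 tiled across columns 1-16: K K K K P K P P K K K K P K P P
WS: work from column 16 back to column 1 (reverse the tiled row), swapping K<->P (YO and K2TOG unchanged).
Row 8 as worked: K K P K P P P P K K P K P P P P
The 6th stitch worked is P.

== STITCH ==
P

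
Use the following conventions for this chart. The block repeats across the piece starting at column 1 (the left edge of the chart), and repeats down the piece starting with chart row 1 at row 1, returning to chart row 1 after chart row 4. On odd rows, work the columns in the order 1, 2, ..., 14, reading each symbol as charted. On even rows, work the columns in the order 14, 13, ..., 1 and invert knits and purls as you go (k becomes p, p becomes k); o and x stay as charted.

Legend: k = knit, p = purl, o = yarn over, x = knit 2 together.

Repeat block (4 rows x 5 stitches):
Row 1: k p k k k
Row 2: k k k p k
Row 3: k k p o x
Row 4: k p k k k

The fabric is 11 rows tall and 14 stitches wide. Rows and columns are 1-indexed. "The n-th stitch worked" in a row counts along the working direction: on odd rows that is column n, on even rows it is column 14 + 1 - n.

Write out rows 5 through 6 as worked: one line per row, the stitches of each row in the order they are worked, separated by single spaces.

Rows as worked:
k p k k k k p k k k k p k k
k p p p p k p p p p k p p p

Derivation:
Row 5: chart row 1, RS - tile across columns 1-14 and work as-is.
Row 6: chart row 2, WS - tiled (columns 1-14): k k k p k k k k p k k k k p; work from column 14 back to 1 with k<->p swapped.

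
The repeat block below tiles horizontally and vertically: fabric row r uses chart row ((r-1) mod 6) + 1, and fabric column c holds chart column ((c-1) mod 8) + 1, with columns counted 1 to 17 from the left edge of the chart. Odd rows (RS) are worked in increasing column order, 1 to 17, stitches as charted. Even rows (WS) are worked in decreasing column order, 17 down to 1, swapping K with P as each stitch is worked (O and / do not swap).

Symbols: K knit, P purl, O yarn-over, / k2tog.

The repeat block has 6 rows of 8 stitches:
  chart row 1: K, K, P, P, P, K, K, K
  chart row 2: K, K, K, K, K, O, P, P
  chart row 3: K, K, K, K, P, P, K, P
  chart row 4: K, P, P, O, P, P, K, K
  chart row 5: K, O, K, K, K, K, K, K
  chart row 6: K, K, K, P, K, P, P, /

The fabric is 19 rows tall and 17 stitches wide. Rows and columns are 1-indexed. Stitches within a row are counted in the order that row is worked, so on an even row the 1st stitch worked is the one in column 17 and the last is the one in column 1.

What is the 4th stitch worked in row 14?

Stitch:
O

Derivation:
For row 14: chart row = ((14-1) mod 6) + 1 = 2; this is a WS (even) row.
Chart row 2 tiled across columns 1-17: K K K K K O P P K K K K K O P P K
WS: work from column 17 back to column 1 (reverse the tiled row), swapping K<->P (O and / unchanged).
Row 14 as worked: P K K O P P P P P K K O P P P P P
Stitch 4 in working order -> O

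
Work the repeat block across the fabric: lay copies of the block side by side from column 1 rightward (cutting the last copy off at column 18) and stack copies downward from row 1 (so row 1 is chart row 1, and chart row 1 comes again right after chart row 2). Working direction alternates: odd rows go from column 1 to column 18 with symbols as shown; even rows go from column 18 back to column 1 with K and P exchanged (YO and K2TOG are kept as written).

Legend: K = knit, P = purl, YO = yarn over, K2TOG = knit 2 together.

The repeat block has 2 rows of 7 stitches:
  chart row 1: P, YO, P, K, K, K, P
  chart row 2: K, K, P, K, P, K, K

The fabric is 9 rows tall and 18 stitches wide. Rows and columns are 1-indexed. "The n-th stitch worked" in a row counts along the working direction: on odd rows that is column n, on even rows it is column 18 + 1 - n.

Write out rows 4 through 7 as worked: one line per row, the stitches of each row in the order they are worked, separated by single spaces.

Result:
P K P P P P K P K P P P P K P K P P
P YO P K K K P P YO P K K K P P YO P K
P K P P P P K P K P P P P K P K P P
P YO P K K K P P YO P K K K P P YO P K

Derivation:
Row 4: chart row 2, WS - tiled (columns 1-18): K K P K P K K K K P K P K K K K P K; work from column 18 back to 1 with K<->P swapped.
Row 5: chart row 1, RS - tile across columns 1-18 and work as-is.
Row 6: chart row 2, WS - tiled (columns 1-18): K K P K P K K K K P K P K K K K P K; work from column 18 back to 1 with K<->P swapped.
Row 7: chart row 1, RS - tile across columns 1-18 and work as-is.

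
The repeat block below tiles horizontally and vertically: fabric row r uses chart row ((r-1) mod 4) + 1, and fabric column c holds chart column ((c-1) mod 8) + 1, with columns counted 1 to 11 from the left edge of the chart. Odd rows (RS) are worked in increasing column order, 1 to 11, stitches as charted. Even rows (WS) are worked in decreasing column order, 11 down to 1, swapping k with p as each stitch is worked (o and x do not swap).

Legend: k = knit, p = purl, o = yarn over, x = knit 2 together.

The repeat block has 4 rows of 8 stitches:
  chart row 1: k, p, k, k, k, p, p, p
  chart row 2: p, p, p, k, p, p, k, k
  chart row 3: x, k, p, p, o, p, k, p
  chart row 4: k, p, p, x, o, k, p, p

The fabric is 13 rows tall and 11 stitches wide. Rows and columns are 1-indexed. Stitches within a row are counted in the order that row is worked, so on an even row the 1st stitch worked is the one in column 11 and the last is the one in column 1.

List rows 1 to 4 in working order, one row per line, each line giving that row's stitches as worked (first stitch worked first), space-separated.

== ROWS AS WORKED ==
k p k k k p p p k p k
k k k p p k k p k k k
x k p p o p k p x k p
k k p k k p o x k k p

Derivation:
Row 1: chart row 1, RS - tile across columns 1-11 and work as-is.
Row 2: chart row 2, WS - tiled (columns 1-11): p p p k p p k k p p p; work from column 11 back to 1 with k<->p swapped.
Row 3: chart row 3, RS - tile across columns 1-11 and work as-is.
Row 4: chart row 4, WS - tiled (columns 1-11): k p p x o k p p k p p; work from column 11 back to 1 with k<->p swapped.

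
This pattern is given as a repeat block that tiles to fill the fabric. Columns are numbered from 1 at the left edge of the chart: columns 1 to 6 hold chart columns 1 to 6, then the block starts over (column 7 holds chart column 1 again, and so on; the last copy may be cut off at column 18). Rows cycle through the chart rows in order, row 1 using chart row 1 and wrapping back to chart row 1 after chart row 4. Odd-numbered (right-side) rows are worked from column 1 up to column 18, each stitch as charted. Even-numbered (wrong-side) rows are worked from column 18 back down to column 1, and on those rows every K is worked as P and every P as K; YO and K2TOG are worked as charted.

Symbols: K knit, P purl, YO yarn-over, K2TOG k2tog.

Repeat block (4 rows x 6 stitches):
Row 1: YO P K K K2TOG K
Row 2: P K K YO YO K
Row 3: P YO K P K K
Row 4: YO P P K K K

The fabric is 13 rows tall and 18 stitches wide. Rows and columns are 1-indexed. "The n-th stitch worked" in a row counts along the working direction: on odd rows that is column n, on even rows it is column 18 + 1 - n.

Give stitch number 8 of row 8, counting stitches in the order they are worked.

Row 8: (8-1) mod 4 = 3, so use chart row 4. Even row -> WS.
Chart row 4 tiled across columns 1-18: YO P P K K K YO P P K K K YO P P K K K
WS: work from column 18 back to column 1 (reverse the tiled row), swapping K<->P (YO and K2TOG unchanged).
Row 8 as worked: P P P K K YO P P P K K YO P P P K K YO
Stitch 8 in working order -> P

== STITCH ==
P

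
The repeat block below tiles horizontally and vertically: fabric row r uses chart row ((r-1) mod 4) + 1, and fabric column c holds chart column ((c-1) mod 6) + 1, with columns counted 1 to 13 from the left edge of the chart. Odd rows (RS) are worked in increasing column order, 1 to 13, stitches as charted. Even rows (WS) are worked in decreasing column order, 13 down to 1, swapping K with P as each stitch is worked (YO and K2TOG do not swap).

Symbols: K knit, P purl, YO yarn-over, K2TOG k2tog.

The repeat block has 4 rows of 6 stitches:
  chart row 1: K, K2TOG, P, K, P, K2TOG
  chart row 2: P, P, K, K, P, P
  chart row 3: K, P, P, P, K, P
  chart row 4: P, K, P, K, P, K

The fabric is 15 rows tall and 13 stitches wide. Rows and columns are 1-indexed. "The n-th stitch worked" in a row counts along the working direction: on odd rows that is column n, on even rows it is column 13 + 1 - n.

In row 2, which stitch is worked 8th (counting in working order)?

Stitch:
K

Derivation:
For row 2: chart row = ((2-1) mod 4) + 1 = 2; this is a WS (even) row.
Chart row 2 tiled across columns 1-13: P P K K P P P P K K P P P
WS row: flip the tiled sequence (start at column 13) and apply K<->P; YO and K2TOG stay.
Row 2 as worked: K K K P P K K K K P P K K
The 8th stitch worked is K.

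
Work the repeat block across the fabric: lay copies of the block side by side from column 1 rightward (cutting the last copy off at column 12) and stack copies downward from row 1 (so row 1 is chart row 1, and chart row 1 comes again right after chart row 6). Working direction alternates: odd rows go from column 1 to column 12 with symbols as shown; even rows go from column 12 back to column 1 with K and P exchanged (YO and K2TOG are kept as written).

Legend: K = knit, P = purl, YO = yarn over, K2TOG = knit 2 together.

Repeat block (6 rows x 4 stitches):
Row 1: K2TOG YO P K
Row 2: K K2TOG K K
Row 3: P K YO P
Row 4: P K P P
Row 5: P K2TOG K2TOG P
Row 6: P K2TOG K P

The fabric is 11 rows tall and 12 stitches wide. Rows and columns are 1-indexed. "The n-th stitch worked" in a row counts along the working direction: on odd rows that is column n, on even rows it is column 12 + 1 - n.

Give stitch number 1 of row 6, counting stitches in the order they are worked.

Result:
K

Derivation:
For row 6: chart row = ((6-1) mod 6) + 1 = 6; this is a WS (even) row.
Chart row 6 tiled across columns 1-12: P K2TOG K P P K2TOG K P P K2TOG K P
WS row: flip the tiled sequence (start at column 12) and apply K<->P; YO and K2TOG stay.
Row 6 as worked: K P K2TOG K K P K2TOG K K P K2TOG K
Counting 1 along the worked row gives K.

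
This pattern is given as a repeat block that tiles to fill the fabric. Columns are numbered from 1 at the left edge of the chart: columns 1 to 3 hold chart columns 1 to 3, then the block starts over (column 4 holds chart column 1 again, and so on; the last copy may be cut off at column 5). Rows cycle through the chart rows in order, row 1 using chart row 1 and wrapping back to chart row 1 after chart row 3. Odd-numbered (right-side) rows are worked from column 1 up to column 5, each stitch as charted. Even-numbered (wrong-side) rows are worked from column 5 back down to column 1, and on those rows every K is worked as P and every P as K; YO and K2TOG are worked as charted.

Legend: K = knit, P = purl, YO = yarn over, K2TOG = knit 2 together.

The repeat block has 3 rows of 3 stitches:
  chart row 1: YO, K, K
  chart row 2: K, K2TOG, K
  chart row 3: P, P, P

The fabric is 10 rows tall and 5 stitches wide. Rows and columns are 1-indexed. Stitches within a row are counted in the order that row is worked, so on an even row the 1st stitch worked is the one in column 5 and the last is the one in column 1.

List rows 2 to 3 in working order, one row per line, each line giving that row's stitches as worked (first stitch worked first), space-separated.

Row 2: chart row 2, WS - tiled (columns 1-5): K K2TOG K K K2TOG; work from column 5 back to 1 with K<->P swapped.
Row 3: chart row 3, RS - tile across columns 1-5 and work as-is.

== ROWS AS WORKED ==
K2TOG P P K2TOG P
P P P P P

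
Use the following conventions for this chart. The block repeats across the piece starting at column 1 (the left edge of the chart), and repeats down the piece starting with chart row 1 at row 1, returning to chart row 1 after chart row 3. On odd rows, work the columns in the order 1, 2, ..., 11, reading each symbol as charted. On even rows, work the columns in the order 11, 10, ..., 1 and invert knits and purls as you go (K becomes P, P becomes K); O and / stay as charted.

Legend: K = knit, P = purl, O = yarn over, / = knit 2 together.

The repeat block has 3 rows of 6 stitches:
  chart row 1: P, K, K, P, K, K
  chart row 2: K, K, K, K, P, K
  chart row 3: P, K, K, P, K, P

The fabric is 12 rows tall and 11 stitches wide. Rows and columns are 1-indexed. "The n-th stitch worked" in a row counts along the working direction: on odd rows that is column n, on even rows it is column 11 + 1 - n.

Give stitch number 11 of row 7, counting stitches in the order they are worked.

== STITCH ==
K

Derivation:
For row 7: chart row = ((7-1) mod 3) + 1 = 1; this is a RS (odd) row.
Chart row 1 tiled across columns 1-11: P K K P K K P K K P K
RS: work column 1 to column 11, symbols as charted — the tiled row is the row as worked.
The 11th stitch worked is K.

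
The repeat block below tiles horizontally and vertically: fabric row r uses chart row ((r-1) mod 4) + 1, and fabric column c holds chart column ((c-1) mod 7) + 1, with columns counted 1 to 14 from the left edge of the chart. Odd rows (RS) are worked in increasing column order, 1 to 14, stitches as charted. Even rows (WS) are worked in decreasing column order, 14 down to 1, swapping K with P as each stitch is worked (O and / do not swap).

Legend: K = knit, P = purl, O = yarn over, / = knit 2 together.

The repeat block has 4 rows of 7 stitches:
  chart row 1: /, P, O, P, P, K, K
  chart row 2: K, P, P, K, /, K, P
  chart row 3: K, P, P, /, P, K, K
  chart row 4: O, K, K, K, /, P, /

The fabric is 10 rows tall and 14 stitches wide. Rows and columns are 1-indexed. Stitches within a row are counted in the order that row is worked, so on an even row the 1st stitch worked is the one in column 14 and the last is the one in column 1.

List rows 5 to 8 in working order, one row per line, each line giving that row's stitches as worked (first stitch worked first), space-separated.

Rows as worked:
/ P O P P K K / P O P P K K
K P / P K K P K P / P K K P
K P P / P K K K P P / P K K
/ K / P P P O / K / P P P O

Derivation:
Row 5: chart row 1, RS - tile across columns 1-14 and work as-is.
Row 6: chart row 2, WS - tiled (columns 1-14): K P P K / K P K P P K / K P; work from column 14 back to 1 with K<->P swapped.
Row 7: chart row 3, RS - tile across columns 1-14 and work as-is.
Row 8: chart row 4, WS - tiled (columns 1-14): O K K K / P / O K K K / P /; work from column 14 back to 1 with K<->P swapped.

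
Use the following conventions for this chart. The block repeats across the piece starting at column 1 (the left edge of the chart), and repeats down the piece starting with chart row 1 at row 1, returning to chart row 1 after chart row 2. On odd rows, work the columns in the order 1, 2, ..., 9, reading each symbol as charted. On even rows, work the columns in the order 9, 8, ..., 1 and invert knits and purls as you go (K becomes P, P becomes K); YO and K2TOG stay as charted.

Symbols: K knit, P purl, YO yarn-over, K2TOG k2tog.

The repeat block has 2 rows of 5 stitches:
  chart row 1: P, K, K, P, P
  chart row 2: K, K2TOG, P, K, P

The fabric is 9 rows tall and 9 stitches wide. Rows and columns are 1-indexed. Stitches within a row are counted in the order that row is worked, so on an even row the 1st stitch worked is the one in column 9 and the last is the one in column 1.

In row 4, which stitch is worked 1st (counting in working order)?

For row 4: chart row = ((4-1) mod 2) + 1 = 2; this is a WS (even) row.
Chart row 2 tiled across columns 1-9: K K2TOG P K P K K2TOG P K
Wrong side: read the tiled row from column 9 down to 1 and exchange K with P (leave YO, K2TOG).
Row 4 as worked: P K K2TOG P K P K K2TOG P
Stitch 1 in working order -> P

== STITCH ==
P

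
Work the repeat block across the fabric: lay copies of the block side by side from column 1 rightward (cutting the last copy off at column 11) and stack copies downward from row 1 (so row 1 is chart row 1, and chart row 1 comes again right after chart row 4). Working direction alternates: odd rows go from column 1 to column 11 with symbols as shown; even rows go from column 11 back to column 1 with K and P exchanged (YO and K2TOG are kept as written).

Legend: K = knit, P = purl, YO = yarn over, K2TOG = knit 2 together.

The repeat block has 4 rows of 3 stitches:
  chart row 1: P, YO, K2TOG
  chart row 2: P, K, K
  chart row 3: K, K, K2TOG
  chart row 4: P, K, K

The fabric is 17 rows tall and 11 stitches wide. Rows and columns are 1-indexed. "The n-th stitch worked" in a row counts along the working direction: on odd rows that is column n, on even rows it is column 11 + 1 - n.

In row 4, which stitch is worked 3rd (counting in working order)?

Result:
P

Derivation:
Row 4: (4-1) mod 4 = 3, so use chart row 4. Even row -> WS.
Chart row 4 tiled across columns 1-11: P K K P K K P K K P K
WS: work from column 11 back to column 1 (reverse the tiled row), swapping K<->P (YO and K2TOG unchanged).
Row 4 as worked: P K P P K P P K P P K
The 3rd stitch worked is P.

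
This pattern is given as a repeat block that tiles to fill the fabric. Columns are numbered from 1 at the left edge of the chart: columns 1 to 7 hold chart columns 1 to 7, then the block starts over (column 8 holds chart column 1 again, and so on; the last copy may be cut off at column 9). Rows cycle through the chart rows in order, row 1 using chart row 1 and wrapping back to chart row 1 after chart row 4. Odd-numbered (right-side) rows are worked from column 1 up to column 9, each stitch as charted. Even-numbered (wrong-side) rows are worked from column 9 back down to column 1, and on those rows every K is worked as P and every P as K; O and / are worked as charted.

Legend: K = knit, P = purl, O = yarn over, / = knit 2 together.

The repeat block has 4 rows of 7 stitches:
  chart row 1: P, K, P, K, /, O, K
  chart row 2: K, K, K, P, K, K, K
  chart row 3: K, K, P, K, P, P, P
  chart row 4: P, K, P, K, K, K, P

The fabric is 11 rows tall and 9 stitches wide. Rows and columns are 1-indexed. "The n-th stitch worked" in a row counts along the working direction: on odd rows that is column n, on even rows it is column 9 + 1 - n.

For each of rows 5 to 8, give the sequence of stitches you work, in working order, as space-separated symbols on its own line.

Rows as worked:
P K P K / O K P K
P P P P P K P P P
K K P K P P P K K
P K K P P P K P K

Derivation:
Row 5: chart row 1, RS - tile across columns 1-9 and work as-is.
Row 6: chart row 2, WS - tiled (columns 1-9): K K K P K K K K K; work from column 9 back to 1 with K<->P swapped.
Row 7: chart row 3, RS - tile across columns 1-9 and work as-is.
Row 8: chart row 4, WS - tiled (columns 1-9): P K P K K K P P K; work from column 9 back to 1 with K<->P swapped.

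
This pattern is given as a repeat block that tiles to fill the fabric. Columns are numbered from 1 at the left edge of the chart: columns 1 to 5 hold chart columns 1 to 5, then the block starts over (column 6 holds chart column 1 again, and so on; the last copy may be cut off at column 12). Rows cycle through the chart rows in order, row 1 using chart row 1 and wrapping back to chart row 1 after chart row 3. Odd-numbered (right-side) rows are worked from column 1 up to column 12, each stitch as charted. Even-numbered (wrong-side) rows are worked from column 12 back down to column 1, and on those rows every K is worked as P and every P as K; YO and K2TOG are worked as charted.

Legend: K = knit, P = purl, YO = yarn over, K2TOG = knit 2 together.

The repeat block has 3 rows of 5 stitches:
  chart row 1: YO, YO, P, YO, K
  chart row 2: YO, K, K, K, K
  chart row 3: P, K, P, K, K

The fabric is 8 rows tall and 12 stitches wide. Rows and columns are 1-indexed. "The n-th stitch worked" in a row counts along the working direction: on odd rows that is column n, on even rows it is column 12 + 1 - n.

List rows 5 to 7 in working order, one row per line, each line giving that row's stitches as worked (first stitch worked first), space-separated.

Row 5: chart row 2, RS - tile across columns 1-12 and work as-is.
Row 6: chart row 3, WS - tiled (columns 1-12): P K P K K P K P K K P K; work from column 12 back to 1 with K<->P swapped.
Row 7: chart row 1, RS - tile across columns 1-12 and work as-is.

== ROWS AS WORKED ==
YO K K K K YO K K K K YO K
P K P P K P K P P K P K
YO YO P YO K YO YO P YO K YO YO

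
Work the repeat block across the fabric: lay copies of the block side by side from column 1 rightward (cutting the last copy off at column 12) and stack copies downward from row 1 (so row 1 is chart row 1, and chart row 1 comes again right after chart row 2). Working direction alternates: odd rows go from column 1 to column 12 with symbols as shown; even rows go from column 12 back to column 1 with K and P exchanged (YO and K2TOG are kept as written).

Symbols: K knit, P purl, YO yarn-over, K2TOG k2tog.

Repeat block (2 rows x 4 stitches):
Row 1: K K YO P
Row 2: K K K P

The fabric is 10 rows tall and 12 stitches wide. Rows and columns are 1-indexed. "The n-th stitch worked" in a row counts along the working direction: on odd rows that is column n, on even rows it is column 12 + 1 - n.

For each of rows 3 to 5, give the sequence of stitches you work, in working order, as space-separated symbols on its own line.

Row 3: chart row 1, RS - tile across columns 1-12 and work as-is.
Row 4: chart row 2, WS - tiled (columns 1-12): K K K P K K K P K K K P; work from column 12 back to 1 with K<->P swapped.
Row 5: chart row 1, RS - tile across columns 1-12 and work as-is.

Rows as worked:
K K YO P K K YO P K K YO P
K P P P K P P P K P P P
K K YO P K K YO P K K YO P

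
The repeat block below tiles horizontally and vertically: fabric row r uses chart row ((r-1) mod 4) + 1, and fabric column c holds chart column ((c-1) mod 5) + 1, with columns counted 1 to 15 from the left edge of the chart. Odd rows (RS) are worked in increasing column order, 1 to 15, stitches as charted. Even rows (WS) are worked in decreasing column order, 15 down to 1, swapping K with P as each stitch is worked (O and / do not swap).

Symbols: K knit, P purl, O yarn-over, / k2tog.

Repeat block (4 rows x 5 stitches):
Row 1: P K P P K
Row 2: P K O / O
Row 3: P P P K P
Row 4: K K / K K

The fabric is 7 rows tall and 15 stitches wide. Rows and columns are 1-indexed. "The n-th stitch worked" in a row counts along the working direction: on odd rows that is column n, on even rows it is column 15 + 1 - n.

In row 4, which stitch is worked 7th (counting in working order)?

Stitch:
P

Derivation:
For row 4: chart row = ((4-1) mod 4) + 1 = 4; this is a WS (even) row.
Chart row 4 tiled across columns 1-15: K K / K K K K / K K K K / K K
Wrong side: read the tiled row from column 15 down to 1 and exchange K with P (leave O, /).
Row 4 as worked: P P / P P P P / P P P P / P P
The 7th stitch worked is P.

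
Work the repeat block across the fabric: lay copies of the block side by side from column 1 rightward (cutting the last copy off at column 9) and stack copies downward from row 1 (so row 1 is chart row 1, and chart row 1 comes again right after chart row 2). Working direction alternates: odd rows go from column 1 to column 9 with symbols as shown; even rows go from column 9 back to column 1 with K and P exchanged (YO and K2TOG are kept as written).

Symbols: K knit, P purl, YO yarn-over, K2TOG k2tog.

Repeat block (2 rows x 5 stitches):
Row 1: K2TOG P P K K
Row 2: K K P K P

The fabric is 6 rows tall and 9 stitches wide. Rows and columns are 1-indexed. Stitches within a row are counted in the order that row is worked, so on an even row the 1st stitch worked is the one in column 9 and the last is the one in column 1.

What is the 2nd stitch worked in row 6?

Result:
K

Derivation:
For row 6: chart row = ((6-1) mod 2) + 1 = 2; this is a WS (even) row.
Chart row 2 tiled across columns 1-9: K K P K P K K P K
WS: work from column 9 back to column 1 (reverse the tiled row), swapping K<->P (YO and K2TOG unchanged).
Row 6 as worked: P K P P K P K P P
Counting 2 along the worked row gives K.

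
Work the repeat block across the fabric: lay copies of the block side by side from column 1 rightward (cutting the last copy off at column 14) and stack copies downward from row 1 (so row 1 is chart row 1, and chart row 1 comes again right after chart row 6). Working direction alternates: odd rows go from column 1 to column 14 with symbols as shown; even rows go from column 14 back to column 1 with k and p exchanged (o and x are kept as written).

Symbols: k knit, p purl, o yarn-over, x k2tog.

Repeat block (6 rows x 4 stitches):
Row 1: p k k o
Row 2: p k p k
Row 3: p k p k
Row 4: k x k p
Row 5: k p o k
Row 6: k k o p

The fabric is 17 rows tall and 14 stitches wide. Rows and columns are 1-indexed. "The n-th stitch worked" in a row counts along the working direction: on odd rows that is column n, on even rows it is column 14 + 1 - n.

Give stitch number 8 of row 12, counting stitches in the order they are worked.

For row 12: chart row = ((12-1) mod 6) + 1 = 6; this is a WS (even) row.
Chart row 6 tiled across columns 1-14: k k o p k k o p k k o p k k
WS: work from column 14 back to column 1 (reverse the tiled row), swapping k<->p (o and x unchanged).
Row 12 as worked: p p k o p p k o p p k o p p
The 8th stitch worked is o.

Stitch:
o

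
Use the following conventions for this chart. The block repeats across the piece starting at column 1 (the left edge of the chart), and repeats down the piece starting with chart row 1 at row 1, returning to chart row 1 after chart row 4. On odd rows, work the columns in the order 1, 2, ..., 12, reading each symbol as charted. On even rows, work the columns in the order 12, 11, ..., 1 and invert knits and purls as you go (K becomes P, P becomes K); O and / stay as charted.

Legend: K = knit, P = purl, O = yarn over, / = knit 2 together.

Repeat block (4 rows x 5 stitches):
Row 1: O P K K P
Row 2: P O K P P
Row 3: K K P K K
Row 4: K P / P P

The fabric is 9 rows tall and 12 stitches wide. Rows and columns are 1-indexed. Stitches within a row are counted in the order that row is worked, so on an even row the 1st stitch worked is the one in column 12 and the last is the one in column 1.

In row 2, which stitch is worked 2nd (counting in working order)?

== STITCH ==
K

Derivation:
Row 2: (2-1) mod 4 = 1, so use chart row 2. Even row -> WS.
Chart row 2 tiled across columns 1-12: P O K P P P O K P P P O
Wrong side: read the tiled row from column 12 down to 1 and exchange K with P (leave O, /).
Row 2 as worked: O K K K P O K K K P O K
The 2nd stitch worked is K.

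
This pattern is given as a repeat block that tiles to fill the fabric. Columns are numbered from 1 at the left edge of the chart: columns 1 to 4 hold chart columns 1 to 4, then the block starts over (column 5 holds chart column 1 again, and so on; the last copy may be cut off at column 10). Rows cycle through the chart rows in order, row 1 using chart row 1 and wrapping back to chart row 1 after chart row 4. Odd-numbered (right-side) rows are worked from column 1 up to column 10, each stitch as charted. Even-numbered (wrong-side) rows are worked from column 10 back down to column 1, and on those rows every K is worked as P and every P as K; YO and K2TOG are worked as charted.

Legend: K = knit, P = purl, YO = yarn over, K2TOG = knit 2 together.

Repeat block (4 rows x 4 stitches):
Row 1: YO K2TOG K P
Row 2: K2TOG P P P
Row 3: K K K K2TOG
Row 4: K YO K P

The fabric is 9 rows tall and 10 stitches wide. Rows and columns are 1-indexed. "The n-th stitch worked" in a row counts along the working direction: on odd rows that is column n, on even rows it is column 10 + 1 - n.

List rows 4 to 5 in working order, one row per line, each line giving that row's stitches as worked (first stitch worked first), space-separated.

Result:
YO P K P YO P K P YO P
YO K2TOG K P YO K2TOG K P YO K2TOG

Derivation:
Row 4: chart row 4, WS - tiled (columns 1-10): K YO K P K YO K P K YO; work from column 10 back to 1 with K<->P swapped.
Row 5: chart row 1, RS - tile across columns 1-10 and work as-is.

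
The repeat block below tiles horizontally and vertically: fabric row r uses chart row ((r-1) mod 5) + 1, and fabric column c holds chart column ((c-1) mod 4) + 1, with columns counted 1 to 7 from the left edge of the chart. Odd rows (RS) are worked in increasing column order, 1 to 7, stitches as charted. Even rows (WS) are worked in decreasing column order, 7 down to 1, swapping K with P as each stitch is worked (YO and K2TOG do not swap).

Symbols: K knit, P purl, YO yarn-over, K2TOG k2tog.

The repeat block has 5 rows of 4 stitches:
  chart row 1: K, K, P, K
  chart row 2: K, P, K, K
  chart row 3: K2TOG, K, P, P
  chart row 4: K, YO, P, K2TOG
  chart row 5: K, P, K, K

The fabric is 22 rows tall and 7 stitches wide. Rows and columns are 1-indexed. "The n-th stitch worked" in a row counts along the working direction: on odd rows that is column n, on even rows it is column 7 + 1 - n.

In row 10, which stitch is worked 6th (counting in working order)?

Row 10: (10-1) mod 5 = 4, so use chart row 5. Even row -> WS.
Chart row 5 tiled across columns 1-7: K P K K K P K
Wrong side: read the tiled row from column 7 down to 1 and exchange K with P (leave YO, K2TOG).
Row 10 as worked: P K P P P K P
Stitch 6 in working order -> K

Stitch:
K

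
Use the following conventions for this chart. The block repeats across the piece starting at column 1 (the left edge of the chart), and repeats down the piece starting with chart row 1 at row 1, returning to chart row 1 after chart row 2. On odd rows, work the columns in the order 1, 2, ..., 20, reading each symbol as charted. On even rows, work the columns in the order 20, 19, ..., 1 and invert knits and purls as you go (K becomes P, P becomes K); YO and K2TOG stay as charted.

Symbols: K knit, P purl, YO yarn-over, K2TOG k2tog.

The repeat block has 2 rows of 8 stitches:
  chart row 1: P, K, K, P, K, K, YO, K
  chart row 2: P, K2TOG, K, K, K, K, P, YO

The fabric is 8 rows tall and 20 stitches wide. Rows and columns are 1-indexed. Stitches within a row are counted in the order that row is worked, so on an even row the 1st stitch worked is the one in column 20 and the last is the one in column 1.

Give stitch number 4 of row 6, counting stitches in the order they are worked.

For row 6: chart row = ((6-1) mod 2) + 1 = 2; this is a WS (even) row.
Chart row 2 tiled across columns 1-20: P K2TOG K K K K P YO P K2TOG K K K K P YO P K2TOG K K
Wrong side: read the tiled row from column 20 down to 1 and exchange K with P (leave YO, K2TOG).
Row 6 as worked: P P K2TOG K YO K P P P P K2TOG K YO K P P P P K2TOG K
Counting 4 along the worked row gives K.

== STITCH ==
K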